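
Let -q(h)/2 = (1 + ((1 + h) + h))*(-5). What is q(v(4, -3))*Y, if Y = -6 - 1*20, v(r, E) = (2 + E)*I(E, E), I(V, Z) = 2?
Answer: 520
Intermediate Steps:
v(r, E) = 4 + 2*E (v(r, E) = (2 + E)*2 = 4 + 2*E)
Y = -26 (Y = -6 - 20 = -26)
q(h) = 20 + 20*h (q(h) = -2*(1 + ((1 + h) + h))*(-5) = -2*(1 + (1 + 2*h))*(-5) = -2*(2 + 2*h)*(-5) = -2*(-10 - 10*h) = 20 + 20*h)
q(v(4, -3))*Y = (20 + 20*(4 + 2*(-3)))*(-26) = (20 + 20*(4 - 6))*(-26) = (20 + 20*(-2))*(-26) = (20 - 40)*(-26) = -20*(-26) = 520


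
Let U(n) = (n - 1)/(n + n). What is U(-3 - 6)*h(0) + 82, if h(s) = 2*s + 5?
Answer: 763/9 ≈ 84.778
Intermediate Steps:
U(n) = (-1 + n)/(2*n) (U(n) = (-1 + n)/((2*n)) = (-1 + n)*(1/(2*n)) = (-1 + n)/(2*n))
h(s) = 5 + 2*s
U(-3 - 6)*h(0) + 82 = ((-1 + (-3 - 6))/(2*(-3 - 6)))*(5 + 2*0) + 82 = ((½)*(-1 - 9)/(-9))*(5 + 0) + 82 = ((½)*(-⅑)*(-10))*5 + 82 = (5/9)*5 + 82 = 25/9 + 82 = 763/9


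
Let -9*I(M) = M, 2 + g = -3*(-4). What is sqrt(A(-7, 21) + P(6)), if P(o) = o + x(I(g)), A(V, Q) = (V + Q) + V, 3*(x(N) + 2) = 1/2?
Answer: sqrt(402)/6 ≈ 3.3417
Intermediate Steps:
g = 10 (g = -2 - 3*(-4) = -2 + 12 = 10)
I(M) = -M/9
x(N) = -11/6 (x(N) = -2 + (1/3)/2 = -2 + (1/3)*(1/2) = -2 + 1/6 = -11/6)
A(V, Q) = Q + 2*V (A(V, Q) = (Q + V) + V = Q + 2*V)
P(o) = -11/6 + o (P(o) = o - 11/6 = -11/6 + o)
sqrt(A(-7, 21) + P(6)) = sqrt((21 + 2*(-7)) + (-11/6 + 6)) = sqrt((21 - 14) + 25/6) = sqrt(7 + 25/6) = sqrt(67/6) = sqrt(402)/6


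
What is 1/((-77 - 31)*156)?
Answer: -1/16848 ≈ -5.9354e-5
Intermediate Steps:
1/((-77 - 31)*156) = 1/(-108*156) = 1/(-16848) = -1/16848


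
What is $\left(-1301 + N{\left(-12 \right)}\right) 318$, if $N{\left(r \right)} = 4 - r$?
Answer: $-408630$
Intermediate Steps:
$\left(-1301 + N{\left(-12 \right)}\right) 318 = \left(-1301 + \left(4 - -12\right)\right) 318 = \left(-1301 + \left(4 + 12\right)\right) 318 = \left(-1301 + 16\right) 318 = \left(-1285\right) 318 = -408630$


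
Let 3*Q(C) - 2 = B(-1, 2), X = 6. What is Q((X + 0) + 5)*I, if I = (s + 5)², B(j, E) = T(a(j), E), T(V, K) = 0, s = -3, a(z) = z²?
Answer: 8/3 ≈ 2.6667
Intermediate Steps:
B(j, E) = 0
Q(C) = ⅔ (Q(C) = ⅔ + (⅓)*0 = ⅔ + 0 = ⅔)
I = 4 (I = (-3 + 5)² = 2² = 4)
Q((X + 0) + 5)*I = (⅔)*4 = 8/3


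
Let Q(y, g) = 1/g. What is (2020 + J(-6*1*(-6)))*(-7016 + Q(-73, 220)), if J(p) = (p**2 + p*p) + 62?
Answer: -3607203903/110 ≈ -3.2793e+7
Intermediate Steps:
J(p) = 62 + 2*p**2 (J(p) = (p**2 + p**2) + 62 = 2*p**2 + 62 = 62 + 2*p**2)
(2020 + J(-6*1*(-6)))*(-7016 + Q(-73, 220)) = (2020 + (62 + 2*(-6*1*(-6))**2))*(-7016 + 1/220) = (2020 + (62 + 2*(-6*(-6))**2))*(-7016 + 1/220) = (2020 + (62 + 2*36**2))*(-1543519/220) = (2020 + (62 + 2*1296))*(-1543519/220) = (2020 + (62 + 2592))*(-1543519/220) = (2020 + 2654)*(-1543519/220) = 4674*(-1543519/220) = -3607203903/110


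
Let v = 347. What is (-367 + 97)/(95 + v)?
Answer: -135/221 ≈ -0.61086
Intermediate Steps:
(-367 + 97)/(95 + v) = (-367 + 97)/(95 + 347) = -270/442 = -270*1/442 = -135/221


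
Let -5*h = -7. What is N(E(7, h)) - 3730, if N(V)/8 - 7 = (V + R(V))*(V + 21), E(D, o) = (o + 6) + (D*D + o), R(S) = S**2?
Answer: 267353582/125 ≈ 2.1388e+6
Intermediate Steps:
h = 7/5 (h = -1/5*(-7) = 7/5 ≈ 1.4000)
E(D, o) = 6 + D**2 + 2*o (E(D, o) = (6 + o) + (D**2 + o) = (6 + o) + (o + D**2) = 6 + D**2 + 2*o)
N(V) = 56 + 8*(21 + V)*(V + V**2) (N(V) = 56 + 8*((V + V**2)*(V + 21)) = 56 + 8*((V + V**2)*(21 + V)) = 56 + 8*((21 + V)*(V + V**2)) = 56 + 8*(21 + V)*(V + V**2))
N(E(7, h)) - 3730 = (56 + 8*(6 + 7**2 + 2*(7/5))**3 + 168*(6 + 7**2 + 2*(7/5)) + 176*(6 + 7**2 + 2*(7/5))**2) - 3730 = (56 + 8*(6 + 49 + 14/5)**3 + 168*(6 + 49 + 14/5) + 176*(6 + 49 + 14/5)**2) - 3730 = (56 + 8*(289/5)**3 + 168*(289/5) + 176*(289/5)**2) - 3730 = (56 + 8*(24137569/125) + 48552/5 + 176*(83521/25)) - 3730 = (56 + 193100552/125 + 48552/5 + 14699696/25) - 3730 = 267819832/125 - 3730 = 267353582/125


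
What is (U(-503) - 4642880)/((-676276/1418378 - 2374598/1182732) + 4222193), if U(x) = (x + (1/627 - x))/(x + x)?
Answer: -204701051036400303459269/186153171349413697226501 ≈ -1.0996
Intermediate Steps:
U(x) = 1/(1254*x) (U(x) = (x + (1/627 - x))/((2*x)) = (1/(2*x))/627 = 1/(1254*x))
(U(-503) - 4642880)/((-676276/1418378 - 2374598/1182732) + 4222193) = ((1/1254)/(-503) - 4642880)/((-676276/1418378 - 2374598/1182732) + 4222193) = ((1/1254)*(-1/503) - 4642880)/((-676276*1/1418378 - 2374598*1/1182732) + 4222193) = (-1/630762 - 4642880)/((-338138/709189 - 1187299/591366) + 4222193) = -2928552274561/(630762*(-1041982707019/419390262174 + 4222193)) = -2928552274561/(630762*1770745587236520563/419390262174) = -2928552274561/630762*419390262174/1770745587236520563 = -204701051036400303459269/186153171349413697226501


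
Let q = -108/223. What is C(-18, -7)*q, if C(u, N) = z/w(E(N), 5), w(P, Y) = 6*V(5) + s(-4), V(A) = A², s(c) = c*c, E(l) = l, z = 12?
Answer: -648/18509 ≈ -0.035010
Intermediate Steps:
s(c) = c²
w(P, Y) = 166 (w(P, Y) = 6*5² + (-4)² = 6*25 + 16 = 150 + 16 = 166)
C(u, N) = 6/83 (C(u, N) = 12/166 = 12*(1/166) = 6/83)
q = -108/223 (q = -108*1/223 = -108/223 ≈ -0.48430)
C(-18, -7)*q = (6/83)*(-108/223) = -648/18509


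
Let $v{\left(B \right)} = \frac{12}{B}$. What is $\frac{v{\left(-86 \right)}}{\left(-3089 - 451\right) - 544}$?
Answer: $\frac{3}{87806} \approx 3.4166 \cdot 10^{-5}$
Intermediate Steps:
$\frac{v{\left(-86 \right)}}{\left(-3089 - 451\right) - 544} = \frac{12 \frac{1}{-86}}{\left(-3089 - 451\right) - 544} = \frac{12 \left(- \frac{1}{86}\right)}{-3540 - 544} = - \frac{6}{43 \left(-4084\right)} = \left(- \frac{6}{43}\right) \left(- \frac{1}{4084}\right) = \frac{3}{87806}$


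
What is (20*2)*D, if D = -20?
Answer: -800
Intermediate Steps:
(20*2)*D = (20*2)*(-20) = 40*(-20) = -800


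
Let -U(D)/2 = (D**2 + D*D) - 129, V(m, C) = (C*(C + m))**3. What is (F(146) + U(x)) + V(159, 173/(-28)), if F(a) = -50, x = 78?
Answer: -405674412929869075/481890304 ≈ -8.4184e+8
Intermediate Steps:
V(m, C) = C**3*(C + m)**3
U(D) = 258 - 4*D**2 (U(D) = -2*((D**2 + D*D) - 129) = -2*((D**2 + D**2) - 129) = -2*(2*D**2 - 129) = -2*(-129 + 2*D**2) = 258 - 4*D**2)
(F(146) + U(x)) + V(159, 173/(-28)) = (-50 + (258 - 4*78**2)) + (173/(-28))**3*(173/(-28) + 159)**3 = (-50 + (258 - 4*6084)) + (173*(-1/28))**3*(173*(-1/28) + 159)**3 = (-50 + (258 - 24336)) + (-173/28)**3*(-173/28 + 159)**3 = (-50 - 24078) - 5177717*(4279/28)**3/21952 = -24128 - 5177717/21952*78347809639/21952 = -24128 - 405662785880614163/481890304 = -405674412929869075/481890304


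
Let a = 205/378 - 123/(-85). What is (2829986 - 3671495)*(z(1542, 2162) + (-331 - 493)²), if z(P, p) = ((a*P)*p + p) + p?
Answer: -3662868121792146/595 ≈ -6.1561e+12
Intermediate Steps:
a = 63919/32130 (a = 205*(1/378) - 123*(-1/85) = 205/378 + 123/85 = 63919/32130 ≈ 1.9894)
z(P, p) = 2*p + 63919*P*p/32130 (z(P, p) = ((63919*P/32130)*p + p) + p = (63919*P*p/32130 + p) + p = (p + 63919*P*p/32130) + p = 2*p + 63919*P*p/32130)
(2829986 - 3671495)*(z(1542, 2162) + (-331 - 493)²) = (2829986 - 3671495)*((1/32130)*2162*(64260 + 63919*1542) + (-331 - 493)²) = -841509*((1/32130)*2162*(64260 + 98563098) + (-824)²) = -841509*((1/32130)*2162*98627358 + 678976) = -841509*(35538724666/5355 + 678976) = -841509*39174641146/5355 = -3662868121792146/595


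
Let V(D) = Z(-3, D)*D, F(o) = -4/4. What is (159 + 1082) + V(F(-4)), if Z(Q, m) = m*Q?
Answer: 1238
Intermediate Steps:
Z(Q, m) = Q*m
F(o) = -1 (F(o) = -4*¼ = -1)
V(D) = -3*D² (V(D) = (-3*D)*D = -3*D²)
(159 + 1082) + V(F(-4)) = (159 + 1082) - 3*(-1)² = 1241 - 3*1 = 1241 - 3 = 1238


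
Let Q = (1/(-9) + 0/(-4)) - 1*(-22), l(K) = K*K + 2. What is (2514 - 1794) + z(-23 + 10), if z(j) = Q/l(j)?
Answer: 1108277/1539 ≈ 720.13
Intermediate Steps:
l(K) = 2 + K² (l(K) = K² + 2 = 2 + K²)
Q = 197/9 (Q = (1*(-⅑) + 0*(-¼)) + 22 = (-⅑ + 0) + 22 = -⅑ + 22 = 197/9 ≈ 21.889)
z(j) = 197/(9*(2 + j²))
(2514 - 1794) + z(-23 + 10) = (2514 - 1794) + 197/(9*(2 + (-23 + 10)²)) = 720 + 197/(9*(2 + (-13)²)) = 720 + 197/(9*(2 + 169)) = 720 + (197/9)/171 = 720 + (197/9)*(1/171) = 720 + 197/1539 = 1108277/1539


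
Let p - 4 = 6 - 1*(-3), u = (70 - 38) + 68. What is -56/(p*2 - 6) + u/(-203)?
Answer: -3342/1015 ≈ -3.2926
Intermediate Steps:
u = 100 (u = 32 + 68 = 100)
p = 13 (p = 4 + (6 - 1*(-3)) = 4 + (6 + 3) = 4 + 9 = 13)
-56/(p*2 - 6) + u/(-203) = -56/(13*2 - 6) + 100/(-203) = -56/(26 - 6) + 100*(-1/203) = -56/20 - 100/203 = -56*1/20 - 100/203 = -14/5 - 100/203 = -3342/1015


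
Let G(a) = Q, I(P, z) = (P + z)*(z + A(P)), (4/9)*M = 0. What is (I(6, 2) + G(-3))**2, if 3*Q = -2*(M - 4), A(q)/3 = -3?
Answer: 25600/9 ≈ 2844.4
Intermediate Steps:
M = 0 (M = (9/4)*0 = 0)
A(q) = -9 (A(q) = 3*(-3) = -9)
I(P, z) = (-9 + z)*(P + z) (I(P, z) = (P + z)*(z - 9) = (P + z)*(-9 + z) = (-9 + z)*(P + z))
Q = 8/3 (Q = (-2*(0 - 4))/3 = (-2*(-4))/3 = (1/3)*8 = 8/3 ≈ 2.6667)
G(a) = 8/3
(I(6, 2) + G(-3))**2 = ((2**2 - 9*6 - 9*2 + 6*2) + 8/3)**2 = ((4 - 54 - 18 + 12) + 8/3)**2 = (-56 + 8/3)**2 = (-160/3)**2 = 25600/9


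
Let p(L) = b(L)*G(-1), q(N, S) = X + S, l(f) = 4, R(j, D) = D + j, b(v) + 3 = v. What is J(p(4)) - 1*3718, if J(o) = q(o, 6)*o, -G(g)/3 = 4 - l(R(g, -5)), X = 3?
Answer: -3718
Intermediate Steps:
b(v) = -3 + v
q(N, S) = 3 + S
G(g) = 0 (G(g) = -3*(4 - 1*4) = -3*(4 - 4) = -3*0 = 0)
p(L) = 0 (p(L) = (-3 + L)*0 = 0)
J(o) = 9*o (J(o) = (3 + 6)*o = 9*o)
J(p(4)) - 1*3718 = 9*0 - 1*3718 = 0 - 3718 = -3718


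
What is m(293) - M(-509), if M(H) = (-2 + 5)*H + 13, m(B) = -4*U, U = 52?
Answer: 1306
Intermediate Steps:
m(B) = -208 (m(B) = -4*52 = -208)
M(H) = 13 + 3*H (M(H) = 3*H + 13 = 13 + 3*H)
m(293) - M(-509) = -208 - (13 + 3*(-509)) = -208 - (13 - 1527) = -208 - 1*(-1514) = -208 + 1514 = 1306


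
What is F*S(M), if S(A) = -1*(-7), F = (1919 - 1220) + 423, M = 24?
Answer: 7854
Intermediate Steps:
F = 1122 (F = 699 + 423 = 1122)
S(A) = 7
F*S(M) = 1122*7 = 7854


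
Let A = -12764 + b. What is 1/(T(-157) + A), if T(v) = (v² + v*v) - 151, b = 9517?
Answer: 1/45900 ≈ 2.1786e-5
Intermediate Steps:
T(v) = -151 + 2*v² (T(v) = (v² + v²) - 151 = 2*v² - 151 = -151 + 2*v²)
A = -3247 (A = -12764 + 9517 = -3247)
1/(T(-157) + A) = 1/((-151 + 2*(-157)²) - 3247) = 1/((-151 + 2*24649) - 3247) = 1/((-151 + 49298) - 3247) = 1/(49147 - 3247) = 1/45900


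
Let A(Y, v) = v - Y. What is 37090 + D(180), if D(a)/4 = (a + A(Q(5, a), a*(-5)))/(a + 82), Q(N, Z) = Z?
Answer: 4856990/131 ≈ 37076.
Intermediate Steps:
D(a) = -20*a/(82 + a) (D(a) = 4*((a + (a*(-5) - a))/(a + 82)) = 4*((a + (-5*a - a))/(82 + a)) = 4*((a - 6*a)/(82 + a)) = 4*((-5*a)/(82 + a)) = 4*(-5*a/(82 + a)) = -20*a/(82 + a))
37090 + D(180) = 37090 - 20*180/(82 + 180) = 37090 - 20*180/262 = 37090 - 20*180*1/262 = 37090 - 1800/131 = 4856990/131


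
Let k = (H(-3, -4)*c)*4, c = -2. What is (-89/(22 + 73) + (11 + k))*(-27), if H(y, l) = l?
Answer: -107892/95 ≈ -1135.7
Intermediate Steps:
k = 32 (k = -4*(-2)*4 = 8*4 = 32)
(-89/(22 + 73) + (11 + k))*(-27) = (-89/(22 + 73) + (11 + 32))*(-27) = (-89/95 + 43)*(-27) = (3996/95)*(-27) = -107892/95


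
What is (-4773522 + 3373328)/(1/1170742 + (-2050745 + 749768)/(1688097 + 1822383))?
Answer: 959101706783495840/253850817409 ≈ 3.7782e+6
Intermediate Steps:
(-4773522 + 3373328)/(1/1170742 + (-2050745 + 749768)/(1688097 + 1822383)) = -1400194/(1/1170742 - 1300977/3510480) = -1400194/(1/1170742 - 1300977*1/3510480) = -1400194/(1/1170742 - 433659/1170160) = -1400194/(-253850817409/684977729360) = -1400194*(-684977729360/253850817409) = 959101706783495840/253850817409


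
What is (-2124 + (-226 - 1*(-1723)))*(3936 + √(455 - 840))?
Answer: -2467872 - 627*I*√385 ≈ -2.4679e+6 - 12303.0*I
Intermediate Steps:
(-2124 + (-226 - 1*(-1723)))*(3936 + √(455 - 840)) = (-2124 + (-226 + 1723))*(3936 + √(-385)) = (-2124 + 1497)*(3936 + I*√385) = -627*(3936 + I*√385) = -2467872 - 627*I*√385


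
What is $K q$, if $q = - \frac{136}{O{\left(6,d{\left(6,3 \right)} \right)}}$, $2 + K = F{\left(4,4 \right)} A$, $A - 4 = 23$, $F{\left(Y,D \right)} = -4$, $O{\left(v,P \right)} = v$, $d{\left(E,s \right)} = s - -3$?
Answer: $\frac{7480}{3} \approx 2493.3$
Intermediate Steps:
$d{\left(E,s \right)} = 3 + s$ ($d{\left(E,s \right)} = s + 3 = 3 + s$)
$A = 27$ ($A = 4 + 23 = 27$)
$K = -110$ ($K = -2 - 108 = -110$)
$q = - \frac{68}{3}$ ($q = - \frac{136}{6} = \left(-136\right) \frac{1}{6} = - \frac{68}{3} \approx -22.667$)
$K q = \left(-110\right) \left(- \frac{68}{3}\right) = \frac{7480}{3}$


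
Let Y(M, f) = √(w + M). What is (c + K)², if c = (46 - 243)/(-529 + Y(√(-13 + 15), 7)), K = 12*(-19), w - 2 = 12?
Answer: (228 - 197/(529 - √(14 + √2)))² ≈ 51813.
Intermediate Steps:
w = 14 (w = 2 + 12 = 14)
K = -228
Y(M, f) = √(14 + M)
c = -197/(-529 + √(14 + √2)) (c = (46 - 243)/(-529 + √(14 + √(-13 + 15))) = -197/(-529 + √(14 + √2)) ≈ 0.37519)
(c + K)² = (197/(529 - √(14 + √2)) - 228)² = (-228 + 197/(529 - √(14 + √2)))²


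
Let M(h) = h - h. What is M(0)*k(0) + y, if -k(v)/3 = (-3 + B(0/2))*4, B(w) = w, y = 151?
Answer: 151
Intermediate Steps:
M(h) = 0
k(v) = 36 (k(v) = -3*(-3 + 0/2)*4 = -3*(-3 + 0*(½))*4 = -3*(-3 + 0)*4 = -(-9)*4 = -3*(-12) = 36)
M(0)*k(0) + y = 0*36 + 151 = 0 + 151 = 151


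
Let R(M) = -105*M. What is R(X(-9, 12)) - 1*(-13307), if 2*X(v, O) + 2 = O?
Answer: 12782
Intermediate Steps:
X(v, O) = -1 + O/2
R(X(-9, 12)) - 1*(-13307) = -105*(-1 + (½)*12) - 1*(-13307) = -105*(-1 + 6) + 13307 = -105*5 + 13307 = -525 + 13307 = 12782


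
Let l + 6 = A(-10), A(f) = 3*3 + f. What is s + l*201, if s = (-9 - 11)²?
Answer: -1007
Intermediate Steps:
A(f) = 9 + f
s = 400 (s = (-20)² = 400)
l = -7 (l = -6 + (9 - 10) = -6 - 1 = -7)
s + l*201 = 400 - 7*201 = 400 - 1407 = -1007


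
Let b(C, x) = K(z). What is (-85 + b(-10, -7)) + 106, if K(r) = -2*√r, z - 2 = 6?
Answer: 21 - 4*√2 ≈ 15.343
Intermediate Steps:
z = 8 (z = 2 + 6 = 8)
b(C, x) = -4*√2
(-85 + b(-10, -7)) + 106 = (-85 - 4*√2) + 106 = 21 - 4*√2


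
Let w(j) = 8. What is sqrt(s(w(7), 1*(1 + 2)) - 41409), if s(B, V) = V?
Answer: I*sqrt(41406) ≈ 203.48*I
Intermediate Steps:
sqrt(s(w(7), 1*(1 + 2)) - 41409) = sqrt(1*(1 + 2) - 41409) = sqrt(1*3 - 41409) = sqrt(3 - 41409) = sqrt(-41406) = I*sqrt(41406)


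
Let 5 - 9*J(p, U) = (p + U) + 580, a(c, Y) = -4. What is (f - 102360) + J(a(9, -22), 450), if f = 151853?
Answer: 444416/9 ≈ 49380.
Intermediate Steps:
J(p, U) = -575/9 - U/9 - p/9 (J(p, U) = 5/9 - ((p + U) + 580)/9 = 5/9 - ((U + p) + 580)/9 = 5/9 - (580 + U + p)/9 = 5/9 + (-580/9 - U/9 - p/9) = -575/9 - U/9 - p/9)
(f - 102360) + J(a(9, -22), 450) = (151853 - 102360) + (-575/9 - ⅑*450 - ⅑*(-4)) = 49493 + (-575/9 - 50 + 4/9) = 49493 - 1021/9 = 444416/9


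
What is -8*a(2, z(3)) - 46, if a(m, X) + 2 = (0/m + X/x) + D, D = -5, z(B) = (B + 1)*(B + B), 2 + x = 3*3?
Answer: -122/7 ≈ -17.429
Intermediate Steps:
x = 7 (x = -2 + 3*3 = -2 + 9 = 7)
z(B) = 2*B*(1 + B) (z(B) = (1 + B)*(2*B) = 2*B*(1 + B))
a(m, X) = -7 + X/7 (a(m, X) = -2 + ((0/m + X/7) - 5) = -2 + ((0 + X*(⅐)) - 5) = -2 + ((0 + X/7) - 5) = -2 + (X/7 - 5) = -2 + (-5 + X/7) = -7 + X/7)
-8*a(2, z(3)) - 46 = -8*(-7 + (2*3*(1 + 3))/7) - 46 = -8*(-7 + (2*3*4)/7) - 46 = -8*(-7 + (⅐)*24) - 46 = -8*(-7 + 24/7) - 46 = -8*(-25/7) - 46 = 200/7 - 46 = -122/7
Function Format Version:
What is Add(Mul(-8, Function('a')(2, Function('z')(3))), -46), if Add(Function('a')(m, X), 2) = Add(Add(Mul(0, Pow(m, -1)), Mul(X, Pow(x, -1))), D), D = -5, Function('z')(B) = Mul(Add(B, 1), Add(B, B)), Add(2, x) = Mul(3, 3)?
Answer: Rational(-122, 7) ≈ -17.429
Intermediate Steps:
x = 7 (x = Add(-2, Mul(3, 3)) = Add(-2, 9) = 7)
Function('z')(B) = Mul(2, B, Add(1, B)) (Function('z')(B) = Mul(Add(1, B), Mul(2, B)) = Mul(2, B, Add(1, B)))
Function('a')(m, X) = Add(-7, Mul(Rational(1, 7), X)) (Function('a')(m, X) = Add(-2, Add(Add(Mul(0, Pow(m, -1)), Mul(X, Pow(7, -1))), -5)) = Add(-2, Add(Add(0, Mul(X, Rational(1, 7))), -5)) = Add(-2, Add(Add(0, Mul(Rational(1, 7), X)), -5)) = Add(-2, Add(Mul(Rational(1, 7), X), -5)) = Add(-2, Add(-5, Mul(Rational(1, 7), X))) = Add(-7, Mul(Rational(1, 7), X)))
Add(Mul(-8, Function('a')(2, Function('z')(3))), -46) = Add(Mul(-8, Add(-7, Mul(Rational(1, 7), Mul(2, 3, Add(1, 3))))), -46) = Add(Mul(-8, Add(-7, Mul(Rational(1, 7), Mul(2, 3, 4)))), -46) = Add(Mul(-8, Add(-7, Mul(Rational(1, 7), 24))), -46) = Add(Mul(-8, Add(-7, Rational(24, 7))), -46) = Add(Mul(-8, Rational(-25, 7)), -46) = Add(Rational(200, 7), -46) = Rational(-122, 7)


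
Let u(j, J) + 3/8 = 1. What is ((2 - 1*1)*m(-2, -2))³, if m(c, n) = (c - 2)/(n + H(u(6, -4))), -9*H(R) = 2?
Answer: 729/125 ≈ 5.8320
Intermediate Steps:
u(j, J) = 5/8 (u(j, J) = -3/8 + 1 = 5/8)
H(R) = -2/9 (H(R) = -⅑*2 = -2/9)
m(c, n) = (-2 + c)/(-2/9 + n) (m(c, n) = (c - 2)/(n - 2/9) = (-2 + c)/(-2/9 + n))
((2 - 1*1)*m(-2, -2))³ = ((2 - 1*1)*(9*(-2 - 2)/(-2 + 9*(-2))))³ = ((2 - 1)*(9*(-4)/(-2 - 18)))³ = (1*(9*(-4)/(-20)))³ = (1*(9*(-1/20)*(-4)))³ = (1*(9/5))³ = (9/5)³ = 729/125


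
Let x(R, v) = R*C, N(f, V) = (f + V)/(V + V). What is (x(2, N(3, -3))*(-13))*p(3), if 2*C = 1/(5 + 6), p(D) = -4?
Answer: 52/11 ≈ 4.7273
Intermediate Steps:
C = 1/22 (C = 1/(2*(5 + 6)) = (½)/11 = (½)*(1/11) = 1/22 ≈ 0.045455)
N(f, V) = (V + f)/(2*V) (N(f, V) = (V + f)/((2*V)) = (V + f)*(1/(2*V)) = (V + f)/(2*V))
x(R, v) = R/22 (x(R, v) = R*(1/22) = R/22)
(x(2, N(3, -3))*(-13))*p(3) = (((1/22)*2)*(-13))*(-4) = ((1/11)*(-13))*(-4) = -13/11*(-4) = 52/11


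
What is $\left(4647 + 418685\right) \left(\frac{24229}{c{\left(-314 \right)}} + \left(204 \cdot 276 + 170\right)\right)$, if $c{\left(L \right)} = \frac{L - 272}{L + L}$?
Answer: $\frac{10225494713616}{293} \approx 3.4899 \cdot 10^{10}$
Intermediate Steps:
$c{\left(L \right)} = \frac{-272 + L}{2 L}$
$\left(4647 + 418685\right) \left(\frac{24229}{c{\left(-314 \right)}} + \left(204 \cdot 276 + 170\right)\right) = \left(4647 + 418685\right) \left(\frac{24229}{\frac{1}{2} \frac{1}{-314} \left(-272 - 314\right)} + \left(204 \cdot 276 + 170\right)\right) = 423332 \left(\frac{24229}{\frac{1}{2} \left(- \frac{1}{314}\right) \left(-586\right)} + \left(56304 + 170\right)\right) = 423332 \left(\frac{24229}{\frac{293}{314}} + 56474\right) = 423332 \left(24229 \cdot \frac{314}{293} + 56474\right) = 423332 \left(\frac{7607906}{293} + 56474\right) = 423332 \cdot \frac{24154788}{293} = \frac{10225494713616}{293}$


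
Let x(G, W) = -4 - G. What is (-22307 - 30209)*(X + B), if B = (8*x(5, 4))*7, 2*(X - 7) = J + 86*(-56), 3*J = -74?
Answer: 459620032/3 ≈ 1.5321e+8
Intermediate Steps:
J = -74/3 (J = (⅓)*(-74) = -74/3 ≈ -24.667)
X = -7240/3 (X = 7 + (-74/3 + 86*(-56))/2 = 7 + (-74/3 - 4816)/2 = 7 + (½)*(-14522/3) = 7 - 7261/3 = -7240/3 ≈ -2413.3)
B = -504 (B = (8*(-4 - 1*5))*7 = (8*(-4 - 5))*7 = (8*(-9))*7 = -72*7 = -504)
(-22307 - 30209)*(X + B) = (-22307 - 30209)*(-7240/3 - 504) = -52516*(-8752/3) = 459620032/3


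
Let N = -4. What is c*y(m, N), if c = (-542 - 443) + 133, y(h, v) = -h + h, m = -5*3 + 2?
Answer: 0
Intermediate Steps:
m = -13 (m = -15 + 2 = -13)
y(h, v) = 0
c = -852 (c = -985 + 133 = -852)
c*y(m, N) = -852*0 = 0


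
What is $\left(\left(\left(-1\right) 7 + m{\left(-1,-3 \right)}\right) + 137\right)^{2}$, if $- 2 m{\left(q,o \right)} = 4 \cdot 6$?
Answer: $13924$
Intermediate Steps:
$m{\left(q,o \right)} = -12$ ($m{\left(q,o \right)} = - \frac{4 \cdot 6}{2} = \left(- \frac{1}{2}\right) 24 = -12$)
$\left(\left(\left(-1\right) 7 + m{\left(-1,-3 \right)}\right) + 137\right)^{2} = \left(\left(\left(-1\right) 7 - 12\right) + 137\right)^{2} = \left(\left(-7 - 12\right) + 137\right)^{2} = \left(-19 + 137\right)^{2} = 118^{2} = 13924$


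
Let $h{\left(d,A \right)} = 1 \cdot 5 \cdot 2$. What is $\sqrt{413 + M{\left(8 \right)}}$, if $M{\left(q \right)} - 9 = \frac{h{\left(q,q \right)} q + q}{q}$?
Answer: $\sqrt{433} \approx 20.809$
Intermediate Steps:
$h{\left(d,A \right)} = 10$ ($h{\left(d,A \right)} = 5 \cdot 2 = 10$)
$M{\left(q \right)} = 20$ ($M{\left(q \right)} = 9 + \frac{10 q + q}{q} = 9 + \frac{11 q}{q} = 9 + 11 = 20$)
$\sqrt{413 + M{\left(8 \right)}} = \sqrt{413 + 20} = \sqrt{433}$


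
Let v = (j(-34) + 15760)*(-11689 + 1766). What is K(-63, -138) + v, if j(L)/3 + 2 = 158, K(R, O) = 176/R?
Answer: -10144918148/63 ≈ -1.6103e+8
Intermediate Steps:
j(L) = 468 (j(L) = -6 + 3*158 = -6 + 474 = 468)
v = -161030444 (v = (468 + 15760)*(-11689 + 1766) = 16228*(-9923) = -161030444)
K(-63, -138) + v = 176/(-63) - 161030444 = 176*(-1/63) - 161030444 = -176/63 - 161030444 = -10144918148/63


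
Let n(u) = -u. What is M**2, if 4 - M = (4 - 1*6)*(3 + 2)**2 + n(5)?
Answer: 3481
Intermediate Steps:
M = 59 (M = 4 - ((4 - 1*6)*(3 + 2)**2 - 1*5) = 4 - ((4 - 6)*5**2 - 5) = 4 - (-2*25 - 5) = 4 - (-50 - 5) = 4 - 1*(-55) = 4 + 55 = 59)
M**2 = 59**2 = 3481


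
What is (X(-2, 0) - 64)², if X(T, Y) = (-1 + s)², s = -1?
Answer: 3600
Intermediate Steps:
X(T, Y) = 4 (X(T, Y) = (-1 - 1)² = (-2)² = 4)
(X(-2, 0) - 64)² = (4 - 64)² = (-60)² = 3600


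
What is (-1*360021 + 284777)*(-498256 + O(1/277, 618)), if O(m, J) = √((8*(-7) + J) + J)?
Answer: 37490774464 - 150488*√295 ≈ 3.7488e+10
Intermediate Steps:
O(m, J) = √(-56 + 2*J) (O(m, J) = √((-56 + J) + J) = √(-56 + 2*J))
(-1*360021 + 284777)*(-498256 + O(1/277, 618)) = (-1*360021 + 284777)*(-498256 + √(-56 + 2*618)) = (-360021 + 284777)*(-498256 + √(-56 + 1236)) = -75244*(-498256 + √1180) = -75244*(-498256 + 2*√295) = 37490774464 - 150488*√295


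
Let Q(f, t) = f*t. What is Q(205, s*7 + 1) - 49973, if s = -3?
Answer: -54073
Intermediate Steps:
Q(205, s*7 + 1) - 49973 = 205*(-3*7 + 1) - 49973 = 205*(-21 + 1) - 49973 = 205*(-20) - 49973 = -4100 - 49973 = -54073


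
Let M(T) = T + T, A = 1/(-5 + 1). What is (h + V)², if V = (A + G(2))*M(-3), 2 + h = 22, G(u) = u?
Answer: 361/4 ≈ 90.250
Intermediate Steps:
h = 20 (h = -2 + 22 = 20)
A = -¼ (A = 1/(-4) = -¼ ≈ -0.25000)
M(T) = 2*T
V = -21/2 (V = (-¼ + 2)*(2*(-3)) = (7/4)*(-6) = -21/2 ≈ -10.500)
(h + V)² = (20 - 21/2)² = (19/2)² = 361/4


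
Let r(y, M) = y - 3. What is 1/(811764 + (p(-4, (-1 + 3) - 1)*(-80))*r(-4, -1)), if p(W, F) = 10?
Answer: 1/817364 ≈ 1.2234e-6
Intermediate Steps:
r(y, M) = -3 + y
1/(811764 + (p(-4, (-1 + 3) - 1)*(-80))*r(-4, -1)) = 1/(811764 + (10*(-80))*(-3 - 4)) = 1/(811764 - 800*(-7)) = 1/(811764 + 5600) = 1/817364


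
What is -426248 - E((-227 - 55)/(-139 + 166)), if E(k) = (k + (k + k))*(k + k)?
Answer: -11526368/27 ≈ -4.2690e+5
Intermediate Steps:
E(k) = 6*k² (E(k) = (k + 2*k)*(2*k) = (3*k)*(2*k) = 6*k²)
-426248 - E((-227 - 55)/(-139 + 166)) = -426248 - 6*((-227 - 55)/(-139 + 166))² = -426248 - 6*(-282/27)² = -426248 - 6*(-282*1/27)² = -426248 - 6*(-94/9)² = -426248 - 6*8836/81 = -426248 - 1*17672/27 = -426248 - 17672/27 = -11526368/27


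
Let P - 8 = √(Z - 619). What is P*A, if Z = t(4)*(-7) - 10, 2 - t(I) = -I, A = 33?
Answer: 264 + 33*I*√671 ≈ 264.0 + 854.82*I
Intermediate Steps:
t(I) = 2 + I (t(I) = 2 - (-1)*I = 2 + I)
Z = -52 (Z = (2 + 4)*(-7) - 10 = 6*(-7) - 10 = -42 - 10 = -52)
P = 8 + I*√671 (P = 8 + √(-52 - 619) = 8 + √(-671) = 8 + I*√671 ≈ 8.0 + 25.904*I)
P*A = (8 + I*√671)*33 = 264 + 33*I*√671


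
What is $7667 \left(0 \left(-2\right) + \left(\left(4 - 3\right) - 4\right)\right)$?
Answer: $-23001$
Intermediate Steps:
$7667 \left(0 \left(-2\right) + \left(\left(4 - 3\right) - 4\right)\right) = 7667 \left(0 + \left(1 - 4\right)\right) = 7667 \left(0 - 3\right) = 7667 \left(-3\right) = -23001$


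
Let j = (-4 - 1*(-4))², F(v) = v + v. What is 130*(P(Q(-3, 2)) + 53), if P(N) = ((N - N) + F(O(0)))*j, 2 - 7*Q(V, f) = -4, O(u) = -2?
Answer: 6890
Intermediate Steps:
F(v) = 2*v
Q(V, f) = 6/7 (Q(V, f) = 2/7 - ⅐*(-4) = 2/7 + 4/7 = 6/7)
j = 0 (j = (-4 + 4)² = 0² = 0)
P(N) = 0 (P(N) = ((N - N) + 2*(-2))*0 = (0 - 4)*0 = -4*0 = 0)
130*(P(Q(-3, 2)) + 53) = 130*(0 + 53) = 130*53 = 6890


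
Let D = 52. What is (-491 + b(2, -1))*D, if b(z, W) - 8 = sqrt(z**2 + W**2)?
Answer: -25116 + 52*sqrt(5) ≈ -25000.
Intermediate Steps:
b(z, W) = 8 + sqrt(W**2 + z**2) (b(z, W) = 8 + sqrt(z**2 + W**2) = 8 + sqrt(W**2 + z**2))
(-491 + b(2, -1))*D = (-491 + (8 + sqrt((-1)**2 + 2**2)))*52 = (-491 + (8 + sqrt(1 + 4)))*52 = (-491 + (8 + sqrt(5)))*52 = (-483 + sqrt(5))*52 = -25116 + 52*sqrt(5)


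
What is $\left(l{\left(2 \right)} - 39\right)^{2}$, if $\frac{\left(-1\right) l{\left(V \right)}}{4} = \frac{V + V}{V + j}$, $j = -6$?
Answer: $1225$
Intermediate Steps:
$l{\left(V \right)} = - \frac{8 V}{-6 + V}$ ($l{\left(V \right)} = - 4 \frac{V + V}{V - 6} = - 4 \frac{2 V}{-6 + V} = - \frac{8 V}{-6 + V}$)
$\left(l{\left(2 \right)} - 39\right)^{2} = \left(\left(-8\right) 2 \frac{1}{-6 + 2} - 39\right)^{2} = \left(\left(-8\right) 2 \frac{1}{-4} - 39\right)^{2} = \left(\left(-8\right) 2 \left(- \frac{1}{4}\right) - 39\right)^{2} = \left(4 - 39\right)^{2} = \left(-35\right)^{2} = 1225$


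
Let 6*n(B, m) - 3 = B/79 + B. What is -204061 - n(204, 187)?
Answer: -32247157/158 ≈ -2.0410e+5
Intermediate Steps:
n(B, m) = 1/2 + 40*B/237 (n(B, m) = 1/2 + (B/79 + B)/6 = 1/2 + (80*B/79)/6 = 1/2 + 40*B/237)
-204061 - n(204, 187) = -204061 - (1/2 + (40/237)*204) = -204061 - (1/2 + 2720/79) = -204061 - 1*5519/158 = -204061 - 5519/158 = -32247157/158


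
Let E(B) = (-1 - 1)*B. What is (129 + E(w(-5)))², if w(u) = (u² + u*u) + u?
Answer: 1521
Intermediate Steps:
w(u) = u + 2*u² (w(u) = (u² + u²) + u = 2*u² + u = u + 2*u²)
E(B) = -2*B
(129 + E(w(-5)))² = (129 - (-10)*(1 + 2*(-5)))² = (129 - (-10)*(1 - 10))² = (129 - (-10)*(-9))² = (129 - 2*45)² = (129 - 90)² = 39² = 1521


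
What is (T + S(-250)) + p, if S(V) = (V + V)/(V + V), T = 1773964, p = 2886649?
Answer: 4660614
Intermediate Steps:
S(V) = 1 (S(V) = (2*V)/((2*V)) = (2*V)*(1/(2*V)) = 1)
(T + S(-250)) + p = (1773964 + 1) + 2886649 = 1773965 + 2886649 = 4660614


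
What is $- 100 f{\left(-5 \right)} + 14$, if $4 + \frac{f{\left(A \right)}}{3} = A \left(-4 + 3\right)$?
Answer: $-286$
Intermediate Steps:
$f{\left(A \right)} = -12 - 3 A$ ($f{\left(A \right)} = -12 + 3 A \left(-4 + 3\right) = -12 + 3 A \left(-1\right) = -12 + 3 \left(- A\right) = -12 - 3 A$)
$- 100 f{\left(-5 \right)} + 14 = - 100 \left(-12 - -15\right) + 14 = - 100 \left(-12 + 15\right) + 14 = \left(-100\right) 3 + 14 = -300 + 14 = -286$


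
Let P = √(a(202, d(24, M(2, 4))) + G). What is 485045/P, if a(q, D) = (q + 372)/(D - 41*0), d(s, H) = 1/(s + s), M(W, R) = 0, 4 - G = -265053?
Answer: 485045*√292609/292609 ≈ 896.68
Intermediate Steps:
G = 265057 (G = 4 - 1*(-265053) = 4 + 265053 = 265057)
d(s, H) = 1/(2*s)
a(q, D) = (372 + q)/D (a(q, D) = (372 + q)/(D + 0) = (372 + q)/D)
P = √292609 (P = √((372 + 202)/(((½)/24)) + 265057) = √(574/((½)*(1/24)) + 265057) = √(574/(1/48) + 265057) = √(48*574 + 265057) = √(27552 + 265057) = √292609 ≈ 540.93)
485045/P = 485045/(√292609) = 485045*(√292609/292609) = 485045*√292609/292609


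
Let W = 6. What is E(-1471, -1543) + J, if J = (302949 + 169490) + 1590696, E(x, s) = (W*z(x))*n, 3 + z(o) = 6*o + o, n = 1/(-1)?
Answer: 2124935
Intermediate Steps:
n = -1
z(o) = -3 + 7*o (z(o) = -3 + (6*o + o) = -3 + 7*o)
E(x, s) = 18 - 42*x (E(x, s) = (6*(-3 + 7*x))*(-1) = (-18 + 42*x)*(-1) = 18 - 42*x)
J = 2063135 (J = 472439 + 1590696 = 2063135)
E(-1471, -1543) + J = (18 - 42*(-1471)) + 2063135 = (18 + 61782) + 2063135 = 61800 + 2063135 = 2124935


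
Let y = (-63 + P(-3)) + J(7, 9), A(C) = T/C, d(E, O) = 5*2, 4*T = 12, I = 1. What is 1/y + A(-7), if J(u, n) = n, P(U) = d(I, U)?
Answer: -139/308 ≈ -0.45130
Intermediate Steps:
T = 3 (T = (1/4)*12 = 3)
d(E, O) = 10
P(U) = 10
A(C) = 3/C
y = -44 (y = (-63 + 10) + 9 = -53 + 9 = -44)
1/y + A(-7) = 1/(-44) + 3/(-7) = -1/44 + 3*(-1/7) = -1/44 - 3/7 = -139/308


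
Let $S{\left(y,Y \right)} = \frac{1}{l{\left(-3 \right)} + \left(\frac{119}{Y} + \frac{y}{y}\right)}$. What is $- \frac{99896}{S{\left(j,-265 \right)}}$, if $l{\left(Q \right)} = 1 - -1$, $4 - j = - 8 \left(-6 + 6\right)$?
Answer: $- \frac{67529696}{265} \approx -2.5483 \cdot 10^{5}$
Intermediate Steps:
$j = 4$ ($j = 4 - - 8 \left(-6 + 6\right) = 4 - \left(-8\right) 0 = 4 - 0 = 4 + 0 = 4$)
$l{\left(Q \right)} = 2$ ($l{\left(Q \right)} = 1 + 1 = 2$)
$S{\left(y,Y \right)} = \frac{1}{3 + \frac{119}{Y}}$ ($S{\left(y,Y \right)} = \frac{1}{2 + \left(\frac{119}{Y} + \frac{y}{y}\right)} = \frac{1}{2 + \left(\frac{119}{Y} + 1\right)} = \frac{1}{2 + \left(1 + \frac{119}{Y}\right)} = \frac{1}{3 + \frac{119}{Y}}$)
$- \frac{99896}{S{\left(j,-265 \right)}} = - \frac{99896}{\left(-265\right) \frac{1}{119 + 3 \left(-265\right)}} = - \frac{99896}{\left(-265\right) \frac{1}{119 - 795}} = - \frac{99896}{\left(-265\right) \frac{1}{-676}} = - \frac{99896}{\left(-265\right) \left(- \frac{1}{676}\right)} = - \frac{99896}{\frac{265}{676}} = \left(-99896\right) \frac{676}{265} = - \frac{67529696}{265}$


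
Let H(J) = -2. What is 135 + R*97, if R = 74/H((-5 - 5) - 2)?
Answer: -3454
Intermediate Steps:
R = -37 (R = 74/(-2) = 74*(-½) = -37)
135 + R*97 = 135 - 37*97 = 135 - 3589 = -3454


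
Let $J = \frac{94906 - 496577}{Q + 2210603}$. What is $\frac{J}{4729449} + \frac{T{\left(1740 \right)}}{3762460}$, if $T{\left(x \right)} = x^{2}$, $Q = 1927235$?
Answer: $\frac{102153798984747863}{126948603623916594} \approx 0.80469$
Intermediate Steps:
$J = - \frac{401671}{4137838}$ ($J = \frac{94906 - 496577}{1927235 + 2210603} = - \frac{401671}{4137838} \approx -0.097073$)
$\frac{J}{4729449} + \frac{T{\left(1740 \right)}}{3762460} = - \frac{401671}{4137838 \cdot 4729449} + \frac{1740^{2}}{3762460} = \left(- \frac{401671}{4137838}\right) \frac{1}{4729449} + 3027600 \cdot \frac{1}{3762460} = - \frac{401671}{19569693791262} + \frac{5220}{6487} = \frac{102153798984747863}{126948603623916594}$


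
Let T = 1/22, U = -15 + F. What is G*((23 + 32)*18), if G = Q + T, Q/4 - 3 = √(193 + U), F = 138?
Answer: 11925 + 7920*√79 ≈ 82320.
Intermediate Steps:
U = 123 (U = -15 + 138 = 123)
Q = 12 + 8*√79 (Q = 12 + 4*√(193 + 123) = 12 + 4*√316 = 12 + 4*(2*√79) = 12 + 8*√79 ≈ 83.106)
T = 1/22 ≈ 0.045455
G = 265/22 + 8*√79 (G = (12 + 8*√79) + 1/22 = 265/22 + 8*√79 ≈ 83.151)
G*((23 + 32)*18) = (265/22 + 8*√79)*((23 + 32)*18) = (265/22 + 8*√79)*(55*18) = (265/22 + 8*√79)*990 = 11925 + 7920*√79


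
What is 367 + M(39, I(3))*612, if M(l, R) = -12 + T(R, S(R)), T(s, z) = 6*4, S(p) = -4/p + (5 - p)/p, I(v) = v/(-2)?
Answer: 7711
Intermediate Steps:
I(v) = -v/2 (I(v) = v*(-½) = -v/2)
S(p) = -4/p + (5 - p)/p
T(s, z) = 24
M(l, R) = 12 (M(l, R) = -12 + 24 = 12)
367 + M(39, I(3))*612 = 367 + 12*612 = 367 + 7344 = 7711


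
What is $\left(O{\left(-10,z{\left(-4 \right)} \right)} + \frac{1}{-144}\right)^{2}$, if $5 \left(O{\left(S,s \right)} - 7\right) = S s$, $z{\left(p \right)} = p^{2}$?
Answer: $\frac{12967201}{20736} \approx 625.35$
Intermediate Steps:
$O{\left(S,s \right)} = 7 + \frac{S s}{5}$
$\left(O{\left(-10,z{\left(-4 \right)} \right)} + \frac{1}{-144}\right)^{2} = \left(\left(7 + \frac{1}{5} \left(-10\right) \left(-4\right)^{2}\right) + \frac{1}{-144}\right)^{2} = \left(\left(7 + \frac{1}{5} \left(-10\right) 16\right) - \frac{1}{144}\right)^{2} = \left(\left(7 - 32\right) - \frac{1}{144}\right)^{2} = \left(-25 - \frac{1}{144}\right)^{2} = \left(- \frac{3601}{144}\right)^{2} = \frac{12967201}{20736}$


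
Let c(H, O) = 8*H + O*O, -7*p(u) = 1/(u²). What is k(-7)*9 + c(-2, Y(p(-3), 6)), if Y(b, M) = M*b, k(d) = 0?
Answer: -7052/441 ≈ -15.991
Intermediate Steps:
p(u) = -1/(7*u²)
c(H, O) = O² + 8*H (c(H, O) = 8*H + O² = O² + 8*H)
k(-7)*9 + c(-2, Y(p(-3), 6)) = 0*9 + ((6*(-⅐/(-3)²))² + 8*(-2)) = 0 + ((6*(-⅐*⅑))² - 16) = 0 + ((6*(-1/63))² - 16) = 0 + ((-2/21)² - 16) = 0 + (4/441 - 16) = 0 - 7052/441 = -7052/441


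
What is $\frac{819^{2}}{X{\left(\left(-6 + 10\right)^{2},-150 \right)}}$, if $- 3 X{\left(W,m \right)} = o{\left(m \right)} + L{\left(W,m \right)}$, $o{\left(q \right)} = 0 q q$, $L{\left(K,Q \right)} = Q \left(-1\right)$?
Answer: $- \frac{670761}{50} \approx -13415.0$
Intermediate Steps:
$L{\left(K,Q \right)} = - Q$
$o{\left(q \right)} = 0$ ($o{\left(q \right)} = 0 q = 0$)
$X{\left(W,m \right)} = \frac{m}{3}$ ($X{\left(W,m \right)} = - \frac{0 - m}{3} = - \frac{\left(-1\right) m}{3} = \frac{m}{3}$)
$\frac{819^{2}}{X{\left(\left(-6 + 10\right)^{2},-150 \right)}} = \frac{819^{2}}{\frac{1}{3} \left(-150\right)} = \frac{670761}{-50} = 670761 \left(- \frac{1}{50}\right) = - \frac{670761}{50}$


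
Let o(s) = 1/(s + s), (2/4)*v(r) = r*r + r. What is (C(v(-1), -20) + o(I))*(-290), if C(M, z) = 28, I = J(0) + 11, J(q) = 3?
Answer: -113825/14 ≈ -8130.4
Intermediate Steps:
v(r) = 2*r + 2*r² (v(r) = 2*(r*r + r) = 2*(r² + r) = 2*(r + r²) = 2*r + 2*r²)
I = 14 (I = 3 + 11 = 14)
o(s) = 1/(2*s)
(C(v(-1), -20) + o(I))*(-290) = (28 + (½)/14)*(-290) = (28 + (½)*(1/14))*(-290) = (28 + 1/28)*(-290) = (785/28)*(-290) = -113825/14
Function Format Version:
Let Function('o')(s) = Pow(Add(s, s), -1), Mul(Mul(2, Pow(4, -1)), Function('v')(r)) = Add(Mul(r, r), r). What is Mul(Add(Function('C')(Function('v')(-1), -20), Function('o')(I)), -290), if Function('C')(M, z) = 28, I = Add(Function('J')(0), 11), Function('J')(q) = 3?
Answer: Rational(-113825, 14) ≈ -8130.4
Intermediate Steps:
Function('v')(r) = Add(Mul(2, r), Mul(2, Pow(r, 2))) (Function('v')(r) = Mul(2, Add(Mul(r, r), r)) = Mul(2, Add(Pow(r, 2), r)) = Mul(2, Add(r, Pow(r, 2))) = Add(Mul(2, r), Mul(2, Pow(r, 2))))
I = 14 (I = Add(3, 11) = 14)
Function('o')(s) = Mul(Rational(1, 2), Pow(s, -1)) (Function('o')(s) = Pow(Mul(2, s), -1) = Mul(Rational(1, 2), Pow(s, -1)))
Mul(Add(Function('C')(Function('v')(-1), -20), Function('o')(I)), -290) = Mul(Add(28, Mul(Rational(1, 2), Pow(14, -1))), -290) = Mul(Add(28, Mul(Rational(1, 2), Rational(1, 14))), -290) = Mul(Add(28, Rational(1, 28)), -290) = Mul(Rational(785, 28), -290) = Rational(-113825, 14)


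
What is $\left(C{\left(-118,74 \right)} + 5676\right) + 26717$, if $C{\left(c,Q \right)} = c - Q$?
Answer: $32201$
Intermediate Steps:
$\left(C{\left(-118,74 \right)} + 5676\right) + 26717 = \left(\left(-118 - 74\right) + 5676\right) + 26717 = \left(-192 + 5676\right) + 26717 = 5484 + 26717 = 32201$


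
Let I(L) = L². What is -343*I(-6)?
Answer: -12348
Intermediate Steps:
-343*I(-6) = -343*(-6)² = -343*36 = -12348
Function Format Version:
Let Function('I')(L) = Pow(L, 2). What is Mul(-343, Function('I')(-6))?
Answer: -12348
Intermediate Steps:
Mul(-343, Function('I')(-6)) = Mul(-343, Pow(-6, 2)) = Mul(-343, 36) = -12348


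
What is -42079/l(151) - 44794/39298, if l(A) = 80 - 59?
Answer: -118182944/58947 ≈ -2004.9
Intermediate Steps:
l(A) = 21
-42079/l(151) - 44794/39298 = -42079/21 - 44794/39298 = -42079*1/21 - 44794*1/39298 = -42079/21 - 22397/19649 = -118182944/58947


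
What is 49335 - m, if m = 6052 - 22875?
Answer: 66158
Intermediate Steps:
m = -16823
49335 - m = 49335 - 1*(-16823) = 49335 + 16823 = 66158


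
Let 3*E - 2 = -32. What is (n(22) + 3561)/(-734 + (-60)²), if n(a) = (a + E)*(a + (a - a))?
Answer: 3825/2866 ≈ 1.3346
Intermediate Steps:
E = -10 (E = ⅔ + (⅓)*(-32) = ⅔ - 32/3 = -10)
n(a) = a*(-10 + a) (n(a) = (a - 10)*(a + (a - a)) = (-10 + a)*(a + 0) = (-10 + a)*a = a*(-10 + a))
(n(22) + 3561)/(-734 + (-60)²) = (22*(-10 + 22) + 3561)/(-734 + (-60)²) = (22*12 + 3561)/(-734 + 3600) = (264 + 3561)/2866 = 3825*(1/2866) = 3825/2866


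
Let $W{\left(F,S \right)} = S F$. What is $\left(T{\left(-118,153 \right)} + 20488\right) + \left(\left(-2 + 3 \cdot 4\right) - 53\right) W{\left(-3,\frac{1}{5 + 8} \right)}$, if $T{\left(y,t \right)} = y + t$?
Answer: $\frac{266928}{13} \approx 20533.0$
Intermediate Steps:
$W{\left(F,S \right)} = F S$
$T{\left(y,t \right)} = t + y$
$\left(T{\left(-118,153 \right)} + 20488\right) + \left(\left(-2 + 3 \cdot 4\right) - 53\right) W{\left(-3,\frac{1}{5 + 8} \right)} = \left(\left(153 - 118\right) + 20488\right) + \left(\left(-2 + 3 \cdot 4\right) - 53\right) \left(- \frac{3}{5 + 8}\right) = \left(35 + 20488\right) + \left(\left(-2 + 12\right) - 53\right) \left(- \frac{3}{13}\right) = 20523 + \left(10 - 53\right) \left(\left(-3\right) \frac{1}{13}\right) = 20523 - - \frac{129}{13} = 20523 + \frac{129}{13} = \frac{266928}{13}$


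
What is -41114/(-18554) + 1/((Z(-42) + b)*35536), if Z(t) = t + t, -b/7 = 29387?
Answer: 150334575397459/67843258065296 ≈ 2.2159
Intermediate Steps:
b = -205709 (b = -7*29387 = -205709)
Z(t) = 2*t
-41114/(-18554) + 1/((Z(-42) + b)*35536) = -41114/(-18554) + 1/((2*(-42) - 205709)*35536) = -41114*(-1/18554) + (1/35536)/(-84 - 205709) = 20557/9277 + (1/35536)/(-205793) = 20557/9277 - 1/205793*1/35536 = 20557/9277 - 1/7313060048 = 150334575397459/67843258065296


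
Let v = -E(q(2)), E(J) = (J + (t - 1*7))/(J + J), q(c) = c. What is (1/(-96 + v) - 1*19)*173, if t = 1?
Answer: -312438/95 ≈ -3288.8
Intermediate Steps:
E(J) = (-6 + J)/(2*J) (E(J) = (J + (1 - 1*7))/(J + J) = (J + (1 - 7))/((2*J)) = (J - 6)*(1/(2*J)) = (-6 + J)*(1/(2*J)) = (-6 + J)/(2*J))
v = 1 (v = -(-6 + 2)/(2*2) = -(-4)/(2*2) = -1*(-1) = 1)
(1/(-96 + v) - 1*19)*173 = (1/(-96 + 1) - 1*19)*173 = (1/(-95) - 19)*173 = (-1/95 - 19)*173 = -1806/95*173 = -312438/95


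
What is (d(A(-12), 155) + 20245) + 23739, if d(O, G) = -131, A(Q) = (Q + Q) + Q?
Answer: 43853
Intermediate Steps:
A(Q) = 3*Q (A(Q) = 2*Q + Q = 3*Q)
(d(A(-12), 155) + 20245) + 23739 = (-131 + 20245) + 23739 = 20114 + 23739 = 43853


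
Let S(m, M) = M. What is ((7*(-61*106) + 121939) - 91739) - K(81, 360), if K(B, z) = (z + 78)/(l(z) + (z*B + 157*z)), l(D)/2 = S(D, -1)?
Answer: -645241237/42839 ≈ -15062.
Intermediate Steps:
l(D) = -2 (l(D) = 2*(-1) = -2)
K(B, z) = (78 + z)/(-2 + 157*z + B*z) (K(B, z) = (z + 78)/(-2 + (z*B + 157*z)) = (78 + z)/(-2 + (B*z + 157*z)) = (78 + z)/(-2 + (157*z + B*z)) = (78 + z)/(-2 + 157*z + B*z))
((7*(-61*106) + 121939) - 91739) - K(81, 360) = ((7*(-61*106) + 121939) - 91739) - (78 + 360)/(-2 + 157*360 + 81*360) = ((7*(-6466) + 121939) - 91739) - 438/(-2 + 56520 + 29160) = ((-45262 + 121939) - 91739) - 438/85678 = (76677 - 91739) - 438/85678 = -15062 - 1*219/42839 = -15062 - 219/42839 = -645241237/42839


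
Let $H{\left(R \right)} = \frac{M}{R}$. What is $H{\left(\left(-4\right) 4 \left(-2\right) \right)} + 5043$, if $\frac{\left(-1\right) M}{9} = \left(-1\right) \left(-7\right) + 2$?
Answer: $\frac{161295}{32} \approx 5040.5$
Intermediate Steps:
$M = -81$ ($M = - 9 \left(\left(-1\right) \left(-7\right) + 2\right) = - 9 \left(7 + 2\right) = \left(-9\right) 9 = -81$)
$H{\left(R \right)} = - \frac{81}{R}$
$H{\left(\left(-4\right) 4 \left(-2\right) \right)} + 5043 = - \frac{81}{\left(-4\right) 4 \left(-2\right)} + 5043 = - \frac{81}{\left(-16\right) \left(-2\right)} + 5043 = - \frac{81}{32} + 5043 = \frac{161295}{32}$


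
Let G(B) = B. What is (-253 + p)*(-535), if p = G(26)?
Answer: 121445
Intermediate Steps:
p = 26
(-253 + p)*(-535) = (-253 + 26)*(-535) = -227*(-535) = 121445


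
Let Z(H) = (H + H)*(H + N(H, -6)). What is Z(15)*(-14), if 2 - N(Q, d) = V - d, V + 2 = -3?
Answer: -6720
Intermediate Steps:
V = -5 (V = -2 - 3 = -5)
N(Q, d) = 7 + d (N(Q, d) = 2 - (-5 - d) = 2 + (5 + d) = 7 + d)
Z(H) = 2*H*(1 + H) (Z(H) = (H + H)*(H + (7 - 6)) = (2*H)*(H + 1) = (2*H)*(1 + H) = 2*H*(1 + H))
Z(15)*(-14) = (2*15*(1 + 15))*(-14) = (2*15*16)*(-14) = 480*(-14) = -6720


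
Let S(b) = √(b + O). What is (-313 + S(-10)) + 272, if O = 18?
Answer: -41 + 2*√2 ≈ -38.172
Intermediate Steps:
S(b) = √(18 + b) (S(b) = √(b + 18) = √(18 + b))
(-313 + S(-10)) + 272 = (-313 + √(18 - 10)) + 272 = (-313 + √8) + 272 = (-313 + 2*√2) + 272 = -41 + 2*√2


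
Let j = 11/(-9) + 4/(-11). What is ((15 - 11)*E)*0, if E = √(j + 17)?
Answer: 0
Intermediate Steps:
j = -157/99 (j = 11*(-⅑) + 4*(-1/11) = -11/9 - 4/11 = -157/99 ≈ -1.5859)
E = √16786/33 (E = √(-157/99 + 17) = √(1526/99) = √16786/33 ≈ 3.9261)
((15 - 11)*E)*0 = ((15 - 11)*(√16786/33))*0 = (4*(√16786/33))*0 = (4*√16786/33)*0 = 0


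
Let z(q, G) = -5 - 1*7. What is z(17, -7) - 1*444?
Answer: -456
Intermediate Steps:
z(q, G) = -12 (z(q, G) = -5 - 7 = -12)
z(17, -7) - 1*444 = -12 - 1*444 = -12 - 444 = -456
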